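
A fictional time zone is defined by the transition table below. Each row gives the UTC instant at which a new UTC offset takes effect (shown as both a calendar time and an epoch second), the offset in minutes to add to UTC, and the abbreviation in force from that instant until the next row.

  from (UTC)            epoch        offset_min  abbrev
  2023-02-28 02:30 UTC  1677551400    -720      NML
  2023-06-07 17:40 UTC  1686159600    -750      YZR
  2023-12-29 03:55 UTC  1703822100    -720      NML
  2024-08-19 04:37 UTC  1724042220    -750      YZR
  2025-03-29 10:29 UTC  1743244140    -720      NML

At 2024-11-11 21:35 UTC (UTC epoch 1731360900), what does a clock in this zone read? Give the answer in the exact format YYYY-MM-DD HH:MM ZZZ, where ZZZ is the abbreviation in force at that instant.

Query: 2024-11-11 21:35 UTC
Rule 4/5 (YZR, -12:30): 2024-08-19 04:37 UTC ≤ query < 2025-03-29 10:29 UTC
21·60 + 35 - 750 = 545 min
545 = 0·1440 + 545; 545 = 9·60 + 5 → 09:05, same day
→ 2024-11-11 09:05 YZR

2024-11-11 09:05 YZR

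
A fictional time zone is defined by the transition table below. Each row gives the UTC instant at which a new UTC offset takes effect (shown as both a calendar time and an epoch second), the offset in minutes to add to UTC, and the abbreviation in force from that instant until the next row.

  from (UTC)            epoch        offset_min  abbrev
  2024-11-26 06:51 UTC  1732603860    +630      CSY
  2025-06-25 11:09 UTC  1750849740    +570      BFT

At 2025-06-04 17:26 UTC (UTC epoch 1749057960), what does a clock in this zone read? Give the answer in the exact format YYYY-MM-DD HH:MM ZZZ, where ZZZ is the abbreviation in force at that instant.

2025-06-05 03:56 CSY

Query: 2025-06-04 17:26 UTC
Rule 1/2 (CSY, +10:30): 2024-11-26 06:51 UTC ≤ query < 2025-06-25 11:09 UTC
17·60 + 26 + 630 = 1676 min
1676 = 1·1440 + 236; 236 = 3·60 + 56 → 03:56, 2025-06-04 + 1 day = 2025-06-05
→ 2025-06-05 03:56 CSY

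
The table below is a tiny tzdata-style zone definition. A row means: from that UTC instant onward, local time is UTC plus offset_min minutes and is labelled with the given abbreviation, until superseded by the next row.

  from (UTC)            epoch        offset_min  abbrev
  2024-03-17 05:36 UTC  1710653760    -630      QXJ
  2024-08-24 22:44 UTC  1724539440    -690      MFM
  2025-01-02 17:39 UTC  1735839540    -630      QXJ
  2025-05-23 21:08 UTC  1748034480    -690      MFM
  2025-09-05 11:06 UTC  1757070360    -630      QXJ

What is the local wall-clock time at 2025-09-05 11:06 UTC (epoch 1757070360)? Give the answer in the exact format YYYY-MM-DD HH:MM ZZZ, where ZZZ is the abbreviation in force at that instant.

2025-09-05 00:36 QXJ

Query: 2025-09-05 11:06 UTC
Rule 5/5 (QXJ, -10:30): 2025-09-05 11:06 UTC ≤ query < +∞
11·60 + 6 - 630 = 36 min
36 = 0·1440 + 36; 36 = 0·60 + 36 → 00:36, same day
→ 2025-09-05 00:36 QXJ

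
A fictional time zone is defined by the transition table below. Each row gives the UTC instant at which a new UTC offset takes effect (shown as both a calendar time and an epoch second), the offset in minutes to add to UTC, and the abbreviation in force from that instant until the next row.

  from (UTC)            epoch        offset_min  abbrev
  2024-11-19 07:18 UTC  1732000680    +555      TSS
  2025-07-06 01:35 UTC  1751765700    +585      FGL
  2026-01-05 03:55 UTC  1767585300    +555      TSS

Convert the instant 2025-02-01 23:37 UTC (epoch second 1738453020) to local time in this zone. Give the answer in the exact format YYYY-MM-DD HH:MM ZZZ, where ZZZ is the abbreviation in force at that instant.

Query: 2025-02-01 23:37 UTC
Rule 1/3 (TSS, +09:15): 2024-11-19 07:18 UTC ≤ query < 2025-07-06 01:35 UTC
23·60 + 37 + 555 = 1972 min
1972 = 1·1440 + 532; 532 = 8·60 + 52 → 08:52, 2025-02-01 + 1 day = 2025-02-02
→ 2025-02-02 08:52 TSS

2025-02-02 08:52 TSS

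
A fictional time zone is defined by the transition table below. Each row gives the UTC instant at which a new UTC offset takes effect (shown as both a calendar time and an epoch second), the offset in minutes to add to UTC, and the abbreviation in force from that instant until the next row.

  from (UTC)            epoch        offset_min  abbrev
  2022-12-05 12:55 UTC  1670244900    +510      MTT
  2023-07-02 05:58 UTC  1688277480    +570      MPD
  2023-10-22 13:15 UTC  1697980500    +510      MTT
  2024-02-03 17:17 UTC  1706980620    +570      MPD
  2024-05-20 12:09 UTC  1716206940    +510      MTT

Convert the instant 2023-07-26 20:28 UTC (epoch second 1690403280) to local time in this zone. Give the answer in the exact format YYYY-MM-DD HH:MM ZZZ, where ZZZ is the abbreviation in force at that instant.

Query: 2023-07-26 20:28 UTC
Rule 2/5 (MPD, +09:30): 2023-07-02 05:58 UTC ≤ query < 2023-10-22 13:15 UTC
20·60 + 28 + 570 = 1798 min
1798 = 1·1440 + 358; 358 = 5·60 + 58 → 05:58, 2023-07-26 + 1 day = 2023-07-27
→ 2023-07-27 05:58 MPD

2023-07-27 05:58 MPD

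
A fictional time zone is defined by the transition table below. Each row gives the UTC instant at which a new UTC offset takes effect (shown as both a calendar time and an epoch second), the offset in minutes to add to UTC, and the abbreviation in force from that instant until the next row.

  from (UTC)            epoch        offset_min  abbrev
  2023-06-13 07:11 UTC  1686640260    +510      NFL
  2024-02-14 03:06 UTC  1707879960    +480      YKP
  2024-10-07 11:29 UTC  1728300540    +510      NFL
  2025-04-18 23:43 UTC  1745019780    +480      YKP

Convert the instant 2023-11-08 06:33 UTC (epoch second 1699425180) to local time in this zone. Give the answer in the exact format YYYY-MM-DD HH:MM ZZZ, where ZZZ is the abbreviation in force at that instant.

2023-11-08 15:03 NFL

Query: 2023-11-08 06:33 UTC
Rule 1/4 (NFL, +08:30): 2023-06-13 07:11 UTC ≤ query < 2024-02-14 03:06 UTC
6·60 + 33 + 510 = 903 min
903 = 0·1440 + 903; 903 = 15·60 + 3 → 15:03, same day
→ 2023-11-08 15:03 NFL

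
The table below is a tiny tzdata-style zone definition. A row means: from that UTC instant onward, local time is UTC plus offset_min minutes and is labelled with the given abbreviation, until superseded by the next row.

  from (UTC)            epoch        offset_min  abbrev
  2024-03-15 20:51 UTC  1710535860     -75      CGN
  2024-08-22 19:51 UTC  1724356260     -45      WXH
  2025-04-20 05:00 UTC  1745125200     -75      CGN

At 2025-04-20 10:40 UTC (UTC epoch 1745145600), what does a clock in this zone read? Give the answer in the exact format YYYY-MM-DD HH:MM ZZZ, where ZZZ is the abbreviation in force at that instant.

Query: 2025-04-20 10:40 UTC
Rule 3/3 (CGN, -01:15): 2025-04-20 05:00 UTC ≤ query < +∞
10·60 + 40 - 75 = 565 min
565 = 0·1440 + 565; 565 = 9·60 + 25 → 09:25, same day
→ 2025-04-20 09:25 CGN

2025-04-20 09:25 CGN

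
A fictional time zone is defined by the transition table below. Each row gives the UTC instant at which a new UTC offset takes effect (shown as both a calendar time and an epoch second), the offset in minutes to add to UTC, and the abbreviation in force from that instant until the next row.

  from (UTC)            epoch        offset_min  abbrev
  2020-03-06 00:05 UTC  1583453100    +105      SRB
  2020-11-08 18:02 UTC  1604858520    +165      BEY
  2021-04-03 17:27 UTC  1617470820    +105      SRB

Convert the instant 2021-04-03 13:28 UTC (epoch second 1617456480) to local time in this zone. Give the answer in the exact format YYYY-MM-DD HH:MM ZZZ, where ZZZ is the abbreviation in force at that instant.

Query: 2021-04-03 13:28 UTC
Rule 2/3 (BEY, +02:45): 2020-11-08 18:02 UTC ≤ query < 2021-04-03 17:27 UTC
13·60 + 28 + 165 = 973 min
973 = 0·1440 + 973; 973 = 16·60 + 13 → 16:13, same day
→ 2021-04-03 16:13 BEY

2021-04-03 16:13 BEY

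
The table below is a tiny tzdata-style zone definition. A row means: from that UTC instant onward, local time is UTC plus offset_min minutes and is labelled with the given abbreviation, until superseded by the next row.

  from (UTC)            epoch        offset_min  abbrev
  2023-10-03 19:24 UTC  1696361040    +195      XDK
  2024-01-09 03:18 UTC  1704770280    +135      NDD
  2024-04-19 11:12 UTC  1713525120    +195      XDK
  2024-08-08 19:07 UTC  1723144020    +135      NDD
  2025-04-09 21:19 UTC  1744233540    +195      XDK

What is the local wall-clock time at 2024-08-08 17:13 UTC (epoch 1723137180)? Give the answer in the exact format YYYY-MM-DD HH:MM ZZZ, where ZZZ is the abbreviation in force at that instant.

Query: 2024-08-08 17:13 UTC
Rule 3/5 (XDK, +03:15): 2024-04-19 11:12 UTC ≤ query < 2024-08-08 19:07 UTC
17·60 + 13 + 195 = 1228 min
1228 = 0·1440 + 1228; 1228 = 20·60 + 28 → 20:28, same day
→ 2024-08-08 20:28 XDK

2024-08-08 20:28 XDK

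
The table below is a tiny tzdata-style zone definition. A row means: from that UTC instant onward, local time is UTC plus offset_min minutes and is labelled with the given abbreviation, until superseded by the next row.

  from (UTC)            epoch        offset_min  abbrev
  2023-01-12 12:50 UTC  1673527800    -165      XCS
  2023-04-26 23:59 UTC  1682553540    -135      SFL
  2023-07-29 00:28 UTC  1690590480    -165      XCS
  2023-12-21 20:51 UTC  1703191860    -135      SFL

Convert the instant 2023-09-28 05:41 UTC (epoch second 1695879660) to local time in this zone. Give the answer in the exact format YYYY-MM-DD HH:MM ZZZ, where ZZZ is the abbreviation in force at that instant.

2023-09-28 02:56 XCS

Query: 2023-09-28 05:41 UTC
Rule 3/4 (XCS, -02:45): 2023-07-29 00:28 UTC ≤ query < 2023-12-21 20:51 UTC
5·60 + 41 - 165 = 176 min
176 = 0·1440 + 176; 176 = 2·60 + 56 → 02:56, same day
→ 2023-09-28 02:56 XCS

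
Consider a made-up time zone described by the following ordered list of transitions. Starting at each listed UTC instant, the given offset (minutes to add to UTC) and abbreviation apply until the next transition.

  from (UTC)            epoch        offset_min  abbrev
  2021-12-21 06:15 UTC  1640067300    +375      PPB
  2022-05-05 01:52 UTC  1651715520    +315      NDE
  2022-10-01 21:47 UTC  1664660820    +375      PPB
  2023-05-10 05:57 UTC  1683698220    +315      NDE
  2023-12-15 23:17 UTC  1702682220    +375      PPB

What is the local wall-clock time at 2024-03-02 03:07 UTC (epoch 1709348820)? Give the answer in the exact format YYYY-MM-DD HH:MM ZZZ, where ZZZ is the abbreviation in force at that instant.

2024-03-02 09:22 PPB

Query: 2024-03-02 03:07 UTC
Rule 5/5 (PPB, +06:15): 2023-12-15 23:17 UTC ≤ query < +∞
3·60 + 7 + 375 = 562 min
562 = 0·1440 + 562; 562 = 9·60 + 22 → 09:22, same day
→ 2024-03-02 09:22 PPB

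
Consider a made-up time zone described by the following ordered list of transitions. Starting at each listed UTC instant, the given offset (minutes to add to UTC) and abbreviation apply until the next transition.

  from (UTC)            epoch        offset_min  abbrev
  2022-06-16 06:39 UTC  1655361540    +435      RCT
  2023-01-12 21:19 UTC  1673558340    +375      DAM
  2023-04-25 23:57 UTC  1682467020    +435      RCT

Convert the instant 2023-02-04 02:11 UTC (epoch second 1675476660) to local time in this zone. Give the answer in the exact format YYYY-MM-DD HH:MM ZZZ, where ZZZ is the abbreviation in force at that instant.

2023-02-04 08:26 DAM

Query: 2023-02-04 02:11 UTC
Rule 2/3 (DAM, +06:15): 2023-01-12 21:19 UTC ≤ query < 2023-04-25 23:57 UTC
2·60 + 11 + 375 = 506 min
506 = 0·1440 + 506; 506 = 8·60 + 26 → 08:26, same day
→ 2023-02-04 08:26 DAM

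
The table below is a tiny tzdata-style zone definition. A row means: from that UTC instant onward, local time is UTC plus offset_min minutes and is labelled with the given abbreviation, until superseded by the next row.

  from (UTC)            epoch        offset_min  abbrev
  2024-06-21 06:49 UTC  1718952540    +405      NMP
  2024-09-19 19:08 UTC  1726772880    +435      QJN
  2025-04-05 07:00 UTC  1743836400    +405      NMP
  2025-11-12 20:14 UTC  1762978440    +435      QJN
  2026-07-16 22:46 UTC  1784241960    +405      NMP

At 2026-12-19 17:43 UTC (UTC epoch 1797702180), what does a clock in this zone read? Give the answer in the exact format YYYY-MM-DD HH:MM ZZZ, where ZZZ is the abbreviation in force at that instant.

2026-12-20 00:28 NMP

Query: 2026-12-19 17:43 UTC
Rule 5/5 (NMP, +06:45): 2026-07-16 22:46 UTC ≤ query < +∞
17·60 + 43 + 405 = 1468 min
1468 = 1·1440 + 28; 28 = 0·60 + 28 → 00:28, 2026-12-19 + 1 day = 2026-12-20
→ 2026-12-20 00:28 NMP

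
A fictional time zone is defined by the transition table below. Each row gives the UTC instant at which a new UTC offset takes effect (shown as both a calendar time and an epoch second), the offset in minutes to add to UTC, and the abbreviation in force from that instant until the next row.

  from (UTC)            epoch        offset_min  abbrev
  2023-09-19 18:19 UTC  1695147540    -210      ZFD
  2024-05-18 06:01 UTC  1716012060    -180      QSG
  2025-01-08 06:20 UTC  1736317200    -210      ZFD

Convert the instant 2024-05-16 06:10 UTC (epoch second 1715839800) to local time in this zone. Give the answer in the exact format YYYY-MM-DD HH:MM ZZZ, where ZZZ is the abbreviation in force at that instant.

Query: 2024-05-16 06:10 UTC
Rule 1/3 (ZFD, -03:30): 2023-09-19 18:19 UTC ≤ query < 2024-05-18 06:01 UTC
6·60 + 10 - 210 = 160 min
160 = 0·1440 + 160; 160 = 2·60 + 40 → 02:40, same day
→ 2024-05-16 02:40 ZFD

2024-05-16 02:40 ZFD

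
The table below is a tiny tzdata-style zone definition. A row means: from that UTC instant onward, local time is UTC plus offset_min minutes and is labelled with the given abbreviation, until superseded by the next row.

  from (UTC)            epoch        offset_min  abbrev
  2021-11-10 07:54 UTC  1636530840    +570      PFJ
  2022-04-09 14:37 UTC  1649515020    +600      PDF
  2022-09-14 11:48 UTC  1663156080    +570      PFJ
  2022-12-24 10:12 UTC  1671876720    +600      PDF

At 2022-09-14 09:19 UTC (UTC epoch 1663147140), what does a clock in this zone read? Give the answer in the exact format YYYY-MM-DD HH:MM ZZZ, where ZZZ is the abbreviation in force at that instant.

Query: 2022-09-14 09:19 UTC
Rule 2/4 (PDF, +10:00): 2022-04-09 14:37 UTC ≤ query < 2022-09-14 11:48 UTC
9·60 + 19 + 600 = 1159 min
1159 = 0·1440 + 1159; 1159 = 19·60 + 19 → 19:19, same day
→ 2022-09-14 19:19 PDF

2022-09-14 19:19 PDF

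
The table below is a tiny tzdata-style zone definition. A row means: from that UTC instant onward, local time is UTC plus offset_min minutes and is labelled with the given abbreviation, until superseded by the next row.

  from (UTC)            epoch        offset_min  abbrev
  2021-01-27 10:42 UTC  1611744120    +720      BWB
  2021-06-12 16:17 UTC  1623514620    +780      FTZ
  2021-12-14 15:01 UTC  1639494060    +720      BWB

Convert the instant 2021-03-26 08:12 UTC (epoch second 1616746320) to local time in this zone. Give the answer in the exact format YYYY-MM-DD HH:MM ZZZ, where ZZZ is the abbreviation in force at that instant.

2021-03-26 20:12 BWB

Query: 2021-03-26 08:12 UTC
Rule 1/3 (BWB, +12:00): 2021-01-27 10:42 UTC ≤ query < 2021-06-12 16:17 UTC
8·60 + 12 + 720 = 1212 min
1212 = 0·1440 + 1212; 1212 = 20·60 + 12 → 20:12, same day
→ 2021-03-26 20:12 BWB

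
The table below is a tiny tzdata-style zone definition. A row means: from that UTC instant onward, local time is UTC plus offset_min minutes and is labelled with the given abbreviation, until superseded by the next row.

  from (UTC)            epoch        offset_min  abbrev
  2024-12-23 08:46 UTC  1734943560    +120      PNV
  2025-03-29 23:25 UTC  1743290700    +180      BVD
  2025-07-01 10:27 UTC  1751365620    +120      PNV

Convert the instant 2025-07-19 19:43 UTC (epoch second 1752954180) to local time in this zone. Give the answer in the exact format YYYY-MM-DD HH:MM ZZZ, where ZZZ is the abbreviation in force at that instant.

Query: 2025-07-19 19:43 UTC
Rule 3/3 (PNV, +02:00): 2025-07-01 10:27 UTC ≤ query < +∞
19·60 + 43 + 120 = 1303 min
1303 = 0·1440 + 1303; 1303 = 21·60 + 43 → 21:43, same day
→ 2025-07-19 21:43 PNV

2025-07-19 21:43 PNV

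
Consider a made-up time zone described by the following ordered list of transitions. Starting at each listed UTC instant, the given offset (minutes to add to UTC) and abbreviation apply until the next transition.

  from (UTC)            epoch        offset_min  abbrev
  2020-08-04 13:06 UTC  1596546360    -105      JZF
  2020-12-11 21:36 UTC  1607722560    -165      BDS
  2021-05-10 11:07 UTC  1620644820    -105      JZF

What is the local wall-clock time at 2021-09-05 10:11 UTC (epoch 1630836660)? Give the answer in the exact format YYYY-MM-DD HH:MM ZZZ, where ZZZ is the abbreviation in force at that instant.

2021-09-05 08:26 JZF

Query: 2021-09-05 10:11 UTC
Rule 3/3 (JZF, -01:45): 2021-05-10 11:07 UTC ≤ query < +∞
10·60 + 11 - 105 = 506 min
506 = 0·1440 + 506; 506 = 8·60 + 26 → 08:26, same day
→ 2021-09-05 08:26 JZF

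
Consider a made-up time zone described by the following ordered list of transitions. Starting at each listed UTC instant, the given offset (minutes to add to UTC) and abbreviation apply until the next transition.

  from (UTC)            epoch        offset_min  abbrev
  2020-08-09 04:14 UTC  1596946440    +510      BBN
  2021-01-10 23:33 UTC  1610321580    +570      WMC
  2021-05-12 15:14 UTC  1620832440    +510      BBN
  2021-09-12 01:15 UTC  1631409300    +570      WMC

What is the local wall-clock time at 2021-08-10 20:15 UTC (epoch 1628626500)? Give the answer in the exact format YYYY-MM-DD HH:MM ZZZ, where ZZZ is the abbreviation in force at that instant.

Query: 2021-08-10 20:15 UTC
Rule 3/4 (BBN, +08:30): 2021-05-12 15:14 UTC ≤ query < 2021-09-12 01:15 UTC
20·60 + 15 + 510 = 1725 min
1725 = 1·1440 + 285; 285 = 4·60 + 45 → 04:45, 2021-08-10 + 1 day = 2021-08-11
→ 2021-08-11 04:45 BBN

2021-08-11 04:45 BBN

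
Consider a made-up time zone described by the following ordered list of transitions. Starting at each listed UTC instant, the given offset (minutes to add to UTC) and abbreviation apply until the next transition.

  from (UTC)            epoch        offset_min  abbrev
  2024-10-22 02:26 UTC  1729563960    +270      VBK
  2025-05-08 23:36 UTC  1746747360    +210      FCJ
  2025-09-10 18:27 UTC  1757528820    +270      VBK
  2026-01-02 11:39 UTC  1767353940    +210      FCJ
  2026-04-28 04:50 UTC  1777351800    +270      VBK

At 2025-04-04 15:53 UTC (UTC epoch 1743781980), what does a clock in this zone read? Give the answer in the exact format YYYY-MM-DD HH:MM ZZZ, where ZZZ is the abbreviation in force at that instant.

2025-04-04 20:23 VBK

Query: 2025-04-04 15:53 UTC
Rule 1/5 (VBK, +04:30): 2024-10-22 02:26 UTC ≤ query < 2025-05-08 23:36 UTC
15·60 + 53 + 270 = 1223 min
1223 = 0·1440 + 1223; 1223 = 20·60 + 23 → 20:23, same day
→ 2025-04-04 20:23 VBK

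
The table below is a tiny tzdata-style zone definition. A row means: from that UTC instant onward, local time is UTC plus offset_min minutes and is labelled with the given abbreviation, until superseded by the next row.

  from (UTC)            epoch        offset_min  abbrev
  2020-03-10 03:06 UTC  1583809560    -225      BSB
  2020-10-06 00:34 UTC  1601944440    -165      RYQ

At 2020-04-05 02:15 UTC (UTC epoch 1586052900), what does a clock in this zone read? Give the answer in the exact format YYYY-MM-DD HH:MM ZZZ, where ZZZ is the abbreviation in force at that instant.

2020-04-04 22:30 BSB

Query: 2020-04-05 02:15 UTC
Rule 1/2 (BSB, -03:45): 2020-03-10 03:06 UTC ≤ query < 2020-10-06 00:34 UTC
2·60 + 15 - 225 = -90 min
-90 = -1·1440 + 1350; 1350 = 22·60 + 30 → 22:30, 2020-04-05 - 1 day = 2020-04-04
→ 2020-04-04 22:30 BSB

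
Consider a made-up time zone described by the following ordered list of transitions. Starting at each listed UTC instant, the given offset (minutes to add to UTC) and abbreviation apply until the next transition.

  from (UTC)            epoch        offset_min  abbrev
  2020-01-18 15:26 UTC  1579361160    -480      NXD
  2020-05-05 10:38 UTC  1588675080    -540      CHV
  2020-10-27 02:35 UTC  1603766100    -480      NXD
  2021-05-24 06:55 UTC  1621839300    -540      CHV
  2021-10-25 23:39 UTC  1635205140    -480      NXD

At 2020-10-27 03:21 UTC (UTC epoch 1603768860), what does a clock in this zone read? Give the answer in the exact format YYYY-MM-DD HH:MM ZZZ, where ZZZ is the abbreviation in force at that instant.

Query: 2020-10-27 03:21 UTC
Rule 3/5 (NXD, -08:00): 2020-10-27 02:35 UTC ≤ query < 2021-05-24 06:55 UTC
3·60 + 21 - 480 = -279 min
-279 = -1·1440 + 1161; 1161 = 19·60 + 21 → 19:21, 2020-10-27 - 1 day = 2020-10-26
→ 2020-10-26 19:21 NXD

2020-10-26 19:21 NXD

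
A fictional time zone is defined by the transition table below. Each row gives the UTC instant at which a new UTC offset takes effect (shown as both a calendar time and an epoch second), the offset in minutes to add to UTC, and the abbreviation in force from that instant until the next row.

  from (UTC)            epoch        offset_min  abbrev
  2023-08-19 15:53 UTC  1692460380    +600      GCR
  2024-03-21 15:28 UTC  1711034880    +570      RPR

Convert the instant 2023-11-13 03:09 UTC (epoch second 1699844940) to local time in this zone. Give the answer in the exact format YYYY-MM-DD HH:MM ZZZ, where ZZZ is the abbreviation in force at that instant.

2023-11-13 13:09 GCR

Query: 2023-11-13 03:09 UTC
Rule 1/2 (GCR, +10:00): 2023-08-19 15:53 UTC ≤ query < 2024-03-21 15:28 UTC
3·60 + 9 + 600 = 789 min
789 = 0·1440 + 789; 789 = 13·60 + 9 → 13:09, same day
→ 2023-11-13 13:09 GCR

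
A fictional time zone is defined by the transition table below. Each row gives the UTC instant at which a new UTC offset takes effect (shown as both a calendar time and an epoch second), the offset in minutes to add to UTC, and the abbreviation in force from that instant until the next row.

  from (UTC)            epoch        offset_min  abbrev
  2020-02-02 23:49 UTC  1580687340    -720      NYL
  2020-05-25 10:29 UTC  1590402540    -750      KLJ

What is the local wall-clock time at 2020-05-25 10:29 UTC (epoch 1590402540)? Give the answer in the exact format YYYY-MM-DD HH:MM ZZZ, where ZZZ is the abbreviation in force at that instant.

2020-05-24 21:59 KLJ

Query: 2020-05-25 10:29 UTC
Rule 2/2 (KLJ, -12:30): 2020-05-25 10:29 UTC ≤ query < +∞
10·60 + 29 - 750 = -121 min
-121 = -1·1440 + 1319; 1319 = 21·60 + 59 → 21:59, 2020-05-25 - 1 day = 2020-05-24
→ 2020-05-24 21:59 KLJ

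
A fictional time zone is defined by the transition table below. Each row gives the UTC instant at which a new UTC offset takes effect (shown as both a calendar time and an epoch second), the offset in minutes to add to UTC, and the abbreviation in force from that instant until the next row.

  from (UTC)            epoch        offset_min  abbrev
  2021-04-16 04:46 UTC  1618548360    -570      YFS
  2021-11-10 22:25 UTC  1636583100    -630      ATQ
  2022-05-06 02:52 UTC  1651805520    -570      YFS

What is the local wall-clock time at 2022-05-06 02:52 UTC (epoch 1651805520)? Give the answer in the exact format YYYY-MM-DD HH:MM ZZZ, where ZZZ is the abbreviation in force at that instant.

2022-05-05 17:22 YFS

Query: 2022-05-06 02:52 UTC
Rule 3/3 (YFS, -09:30): 2022-05-06 02:52 UTC ≤ query < +∞
2·60 + 52 - 570 = -398 min
-398 = -1·1440 + 1042; 1042 = 17·60 + 22 → 17:22, 2022-05-06 - 1 day = 2022-05-05
→ 2022-05-05 17:22 YFS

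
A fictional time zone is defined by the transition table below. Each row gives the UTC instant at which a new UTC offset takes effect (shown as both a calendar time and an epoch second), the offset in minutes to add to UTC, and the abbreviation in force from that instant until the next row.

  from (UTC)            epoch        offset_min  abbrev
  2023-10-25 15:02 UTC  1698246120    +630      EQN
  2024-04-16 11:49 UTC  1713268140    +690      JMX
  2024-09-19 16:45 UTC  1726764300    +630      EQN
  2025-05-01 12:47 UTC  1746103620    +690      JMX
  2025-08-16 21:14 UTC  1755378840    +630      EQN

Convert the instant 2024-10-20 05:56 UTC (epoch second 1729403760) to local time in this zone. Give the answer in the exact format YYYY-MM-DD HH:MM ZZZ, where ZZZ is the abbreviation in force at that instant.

2024-10-20 16:26 EQN

Query: 2024-10-20 05:56 UTC
Rule 3/5 (EQN, +10:30): 2024-09-19 16:45 UTC ≤ query < 2025-05-01 12:47 UTC
5·60 + 56 + 630 = 986 min
986 = 0·1440 + 986; 986 = 16·60 + 26 → 16:26, same day
→ 2024-10-20 16:26 EQN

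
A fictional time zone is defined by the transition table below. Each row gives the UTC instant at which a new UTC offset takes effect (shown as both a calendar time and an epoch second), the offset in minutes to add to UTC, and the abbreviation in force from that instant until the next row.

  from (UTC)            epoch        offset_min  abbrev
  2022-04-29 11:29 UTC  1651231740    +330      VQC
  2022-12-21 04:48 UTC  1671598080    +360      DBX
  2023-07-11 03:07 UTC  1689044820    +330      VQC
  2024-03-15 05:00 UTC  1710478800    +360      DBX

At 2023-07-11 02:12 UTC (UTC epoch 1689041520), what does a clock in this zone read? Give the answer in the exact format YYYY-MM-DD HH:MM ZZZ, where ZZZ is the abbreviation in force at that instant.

2023-07-11 08:12 DBX

Query: 2023-07-11 02:12 UTC
Rule 2/4 (DBX, +06:00): 2022-12-21 04:48 UTC ≤ query < 2023-07-11 03:07 UTC
2·60 + 12 + 360 = 492 min
492 = 0·1440 + 492; 492 = 8·60 + 12 → 08:12, same day
→ 2023-07-11 08:12 DBX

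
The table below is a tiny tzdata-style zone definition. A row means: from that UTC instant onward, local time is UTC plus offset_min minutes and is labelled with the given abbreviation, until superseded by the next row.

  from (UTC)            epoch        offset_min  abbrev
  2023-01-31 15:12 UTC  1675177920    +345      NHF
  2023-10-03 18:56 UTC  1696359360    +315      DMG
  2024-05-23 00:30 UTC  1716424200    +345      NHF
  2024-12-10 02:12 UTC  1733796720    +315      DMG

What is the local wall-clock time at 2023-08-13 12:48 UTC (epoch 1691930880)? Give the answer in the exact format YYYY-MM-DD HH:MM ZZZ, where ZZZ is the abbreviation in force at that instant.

Query: 2023-08-13 12:48 UTC
Rule 1/4 (NHF, +05:45): 2023-01-31 15:12 UTC ≤ query < 2023-10-03 18:56 UTC
12·60 + 48 + 345 = 1113 min
1113 = 0·1440 + 1113; 1113 = 18·60 + 33 → 18:33, same day
→ 2023-08-13 18:33 NHF

2023-08-13 18:33 NHF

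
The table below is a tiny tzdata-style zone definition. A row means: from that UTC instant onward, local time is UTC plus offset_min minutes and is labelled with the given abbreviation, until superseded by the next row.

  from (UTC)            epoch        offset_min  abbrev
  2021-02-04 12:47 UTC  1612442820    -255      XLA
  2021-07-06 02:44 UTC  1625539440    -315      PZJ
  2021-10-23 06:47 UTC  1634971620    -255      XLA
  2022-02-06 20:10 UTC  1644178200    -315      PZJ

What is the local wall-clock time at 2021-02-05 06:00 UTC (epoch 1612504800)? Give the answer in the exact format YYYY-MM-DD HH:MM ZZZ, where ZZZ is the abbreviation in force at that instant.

Query: 2021-02-05 06:00 UTC
Rule 1/4 (XLA, -04:15): 2021-02-04 12:47 UTC ≤ query < 2021-07-06 02:44 UTC
6·60 + 0 - 255 = 105 min
105 = 0·1440 + 105; 105 = 1·60 + 45 → 01:45, same day
→ 2021-02-05 01:45 XLA

2021-02-05 01:45 XLA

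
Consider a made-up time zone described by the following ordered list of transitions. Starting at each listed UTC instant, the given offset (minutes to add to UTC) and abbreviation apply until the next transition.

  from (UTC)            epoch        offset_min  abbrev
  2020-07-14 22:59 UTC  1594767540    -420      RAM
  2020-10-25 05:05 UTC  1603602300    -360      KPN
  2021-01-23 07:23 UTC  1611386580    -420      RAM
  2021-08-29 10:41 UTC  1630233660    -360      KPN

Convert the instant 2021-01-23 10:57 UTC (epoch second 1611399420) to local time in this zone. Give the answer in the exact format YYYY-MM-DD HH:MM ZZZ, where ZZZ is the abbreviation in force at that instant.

2021-01-23 03:57 RAM

Query: 2021-01-23 10:57 UTC
Rule 3/4 (RAM, -07:00): 2021-01-23 07:23 UTC ≤ query < 2021-08-29 10:41 UTC
10·60 + 57 - 420 = 237 min
237 = 0·1440 + 237; 237 = 3·60 + 57 → 03:57, same day
→ 2021-01-23 03:57 RAM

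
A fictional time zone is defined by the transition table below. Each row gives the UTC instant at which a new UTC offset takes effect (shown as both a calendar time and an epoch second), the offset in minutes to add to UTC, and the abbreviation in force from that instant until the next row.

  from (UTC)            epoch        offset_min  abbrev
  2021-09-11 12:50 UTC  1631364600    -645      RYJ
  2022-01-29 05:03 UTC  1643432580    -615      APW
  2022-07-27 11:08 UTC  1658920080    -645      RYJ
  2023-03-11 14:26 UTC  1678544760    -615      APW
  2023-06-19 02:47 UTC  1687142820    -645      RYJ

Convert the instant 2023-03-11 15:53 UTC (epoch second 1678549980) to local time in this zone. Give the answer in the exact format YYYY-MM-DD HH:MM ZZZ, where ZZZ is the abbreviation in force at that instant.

Query: 2023-03-11 15:53 UTC
Rule 4/5 (APW, -10:15): 2023-03-11 14:26 UTC ≤ query < 2023-06-19 02:47 UTC
15·60 + 53 - 615 = 338 min
338 = 0·1440 + 338; 338 = 5·60 + 38 → 05:38, same day
→ 2023-03-11 05:38 APW

2023-03-11 05:38 APW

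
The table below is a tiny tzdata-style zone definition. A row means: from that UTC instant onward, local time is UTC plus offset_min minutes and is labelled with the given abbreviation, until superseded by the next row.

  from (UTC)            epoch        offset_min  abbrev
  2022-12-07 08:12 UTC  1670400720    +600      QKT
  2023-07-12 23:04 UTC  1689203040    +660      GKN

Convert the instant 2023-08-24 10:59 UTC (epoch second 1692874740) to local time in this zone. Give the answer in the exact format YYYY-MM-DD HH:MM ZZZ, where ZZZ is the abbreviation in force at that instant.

2023-08-24 21:59 GKN

Query: 2023-08-24 10:59 UTC
Rule 2/2 (GKN, +11:00): 2023-07-12 23:04 UTC ≤ query < +∞
10·60 + 59 + 660 = 1319 min
1319 = 0·1440 + 1319; 1319 = 21·60 + 59 → 21:59, same day
→ 2023-08-24 21:59 GKN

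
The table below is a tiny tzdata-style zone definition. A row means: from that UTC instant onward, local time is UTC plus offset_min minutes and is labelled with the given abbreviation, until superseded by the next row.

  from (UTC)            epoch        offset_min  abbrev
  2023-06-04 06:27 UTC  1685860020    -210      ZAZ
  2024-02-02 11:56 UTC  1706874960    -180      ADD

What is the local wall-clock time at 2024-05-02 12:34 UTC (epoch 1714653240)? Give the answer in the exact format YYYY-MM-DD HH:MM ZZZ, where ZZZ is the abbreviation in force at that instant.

Query: 2024-05-02 12:34 UTC
Rule 2/2 (ADD, -03:00): 2024-02-02 11:56 UTC ≤ query < +∞
12·60 + 34 - 180 = 574 min
574 = 0·1440 + 574; 574 = 9·60 + 34 → 09:34, same day
→ 2024-05-02 09:34 ADD

2024-05-02 09:34 ADD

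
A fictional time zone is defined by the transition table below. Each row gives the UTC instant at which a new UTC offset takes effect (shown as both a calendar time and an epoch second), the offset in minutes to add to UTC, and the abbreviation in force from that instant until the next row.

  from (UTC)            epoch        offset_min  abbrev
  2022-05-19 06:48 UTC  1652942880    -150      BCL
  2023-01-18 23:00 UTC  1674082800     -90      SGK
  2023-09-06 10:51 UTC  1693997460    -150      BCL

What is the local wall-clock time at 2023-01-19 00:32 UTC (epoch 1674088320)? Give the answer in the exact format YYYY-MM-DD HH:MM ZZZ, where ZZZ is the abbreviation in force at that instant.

2023-01-18 23:02 SGK

Query: 2023-01-19 00:32 UTC
Rule 2/3 (SGK, -01:30): 2023-01-18 23:00 UTC ≤ query < 2023-09-06 10:51 UTC
0·60 + 32 - 90 = -58 min
-58 = -1·1440 + 1382; 1382 = 23·60 + 2 → 23:02, 2023-01-19 - 1 day = 2023-01-18
→ 2023-01-18 23:02 SGK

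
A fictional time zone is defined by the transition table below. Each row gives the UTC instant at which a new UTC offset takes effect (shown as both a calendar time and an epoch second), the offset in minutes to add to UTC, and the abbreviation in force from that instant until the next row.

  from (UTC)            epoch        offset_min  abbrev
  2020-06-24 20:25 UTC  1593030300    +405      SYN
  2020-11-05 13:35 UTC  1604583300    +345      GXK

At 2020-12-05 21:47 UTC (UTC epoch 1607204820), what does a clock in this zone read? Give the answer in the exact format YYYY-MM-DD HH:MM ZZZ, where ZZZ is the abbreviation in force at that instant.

Query: 2020-12-05 21:47 UTC
Rule 2/2 (GXK, +05:45): 2020-11-05 13:35 UTC ≤ query < +∞
21·60 + 47 + 345 = 1652 min
1652 = 1·1440 + 212; 212 = 3·60 + 32 → 03:32, 2020-12-05 + 1 day = 2020-12-06
→ 2020-12-06 03:32 GXK

2020-12-06 03:32 GXK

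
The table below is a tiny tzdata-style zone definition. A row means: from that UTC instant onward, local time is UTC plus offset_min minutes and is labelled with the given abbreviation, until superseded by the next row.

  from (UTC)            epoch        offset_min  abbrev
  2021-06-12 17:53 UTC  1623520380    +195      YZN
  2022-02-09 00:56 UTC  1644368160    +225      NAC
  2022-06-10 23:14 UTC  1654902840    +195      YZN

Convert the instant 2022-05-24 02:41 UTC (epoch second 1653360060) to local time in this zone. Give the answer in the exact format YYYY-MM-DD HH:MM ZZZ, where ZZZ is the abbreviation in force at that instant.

2022-05-24 06:26 NAC

Query: 2022-05-24 02:41 UTC
Rule 2/3 (NAC, +03:45): 2022-02-09 00:56 UTC ≤ query < 2022-06-10 23:14 UTC
2·60 + 41 + 225 = 386 min
386 = 0·1440 + 386; 386 = 6·60 + 26 → 06:26, same day
→ 2022-05-24 06:26 NAC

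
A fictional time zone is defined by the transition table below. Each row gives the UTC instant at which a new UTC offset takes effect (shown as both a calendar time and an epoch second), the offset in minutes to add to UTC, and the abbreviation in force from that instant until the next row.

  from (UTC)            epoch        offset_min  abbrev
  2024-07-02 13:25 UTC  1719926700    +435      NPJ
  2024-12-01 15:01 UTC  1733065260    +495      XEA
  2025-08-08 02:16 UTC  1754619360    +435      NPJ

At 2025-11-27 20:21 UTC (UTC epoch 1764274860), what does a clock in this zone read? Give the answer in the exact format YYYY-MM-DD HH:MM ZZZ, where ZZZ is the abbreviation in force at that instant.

2025-11-28 03:36 NPJ

Query: 2025-11-27 20:21 UTC
Rule 3/3 (NPJ, +07:15): 2025-08-08 02:16 UTC ≤ query < +∞
20·60 + 21 + 435 = 1656 min
1656 = 1·1440 + 216; 216 = 3·60 + 36 → 03:36, 2025-11-27 + 1 day = 2025-11-28
→ 2025-11-28 03:36 NPJ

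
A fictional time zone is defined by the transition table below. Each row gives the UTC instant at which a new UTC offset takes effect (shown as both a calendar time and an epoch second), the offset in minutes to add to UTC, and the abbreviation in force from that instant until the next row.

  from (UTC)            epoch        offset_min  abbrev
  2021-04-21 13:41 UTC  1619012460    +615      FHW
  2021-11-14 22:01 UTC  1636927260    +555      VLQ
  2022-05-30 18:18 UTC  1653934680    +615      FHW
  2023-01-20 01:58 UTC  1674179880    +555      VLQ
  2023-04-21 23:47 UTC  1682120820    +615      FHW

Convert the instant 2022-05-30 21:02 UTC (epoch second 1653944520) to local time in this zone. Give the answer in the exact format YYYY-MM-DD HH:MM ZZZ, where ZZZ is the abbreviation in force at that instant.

2022-05-31 07:17 FHW

Query: 2022-05-30 21:02 UTC
Rule 3/5 (FHW, +10:15): 2022-05-30 18:18 UTC ≤ query < 2023-01-20 01:58 UTC
21·60 + 2 + 615 = 1877 min
1877 = 1·1440 + 437; 437 = 7·60 + 17 → 07:17, 2022-05-30 + 1 day = 2022-05-31
→ 2022-05-31 07:17 FHW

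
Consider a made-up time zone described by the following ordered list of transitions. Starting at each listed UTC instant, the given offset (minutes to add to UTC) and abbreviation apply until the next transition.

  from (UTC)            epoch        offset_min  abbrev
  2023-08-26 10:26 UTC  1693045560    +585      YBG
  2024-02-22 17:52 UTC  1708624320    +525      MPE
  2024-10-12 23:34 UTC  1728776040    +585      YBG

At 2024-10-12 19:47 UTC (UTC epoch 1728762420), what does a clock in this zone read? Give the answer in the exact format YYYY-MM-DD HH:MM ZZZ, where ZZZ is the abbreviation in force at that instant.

2024-10-13 04:32 MPE

Query: 2024-10-12 19:47 UTC
Rule 2/3 (MPE, +08:45): 2024-02-22 17:52 UTC ≤ query < 2024-10-12 23:34 UTC
19·60 + 47 + 525 = 1712 min
1712 = 1·1440 + 272; 272 = 4·60 + 32 → 04:32, 2024-10-12 + 1 day = 2024-10-13
→ 2024-10-13 04:32 MPE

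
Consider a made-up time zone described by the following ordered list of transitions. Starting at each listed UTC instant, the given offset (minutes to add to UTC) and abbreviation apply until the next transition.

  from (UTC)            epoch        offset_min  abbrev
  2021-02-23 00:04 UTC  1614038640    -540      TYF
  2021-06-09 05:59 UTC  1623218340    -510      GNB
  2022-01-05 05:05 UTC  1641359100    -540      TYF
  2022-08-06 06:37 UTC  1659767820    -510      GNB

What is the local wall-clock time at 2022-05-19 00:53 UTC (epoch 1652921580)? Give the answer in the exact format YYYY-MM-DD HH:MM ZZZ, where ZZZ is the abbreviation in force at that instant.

2022-05-18 15:53 TYF

Query: 2022-05-19 00:53 UTC
Rule 3/4 (TYF, -09:00): 2022-01-05 05:05 UTC ≤ query < 2022-08-06 06:37 UTC
0·60 + 53 - 540 = -487 min
-487 = -1·1440 + 953; 953 = 15·60 + 53 → 15:53, 2022-05-19 - 1 day = 2022-05-18
→ 2022-05-18 15:53 TYF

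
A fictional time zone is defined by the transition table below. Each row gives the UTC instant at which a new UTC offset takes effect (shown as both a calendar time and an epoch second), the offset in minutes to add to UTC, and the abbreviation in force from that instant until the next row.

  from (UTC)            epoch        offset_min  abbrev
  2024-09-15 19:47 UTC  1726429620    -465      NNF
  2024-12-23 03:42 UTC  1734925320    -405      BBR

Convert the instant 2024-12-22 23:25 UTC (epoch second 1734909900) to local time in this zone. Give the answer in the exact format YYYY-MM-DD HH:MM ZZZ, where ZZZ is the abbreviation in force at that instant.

Query: 2024-12-22 23:25 UTC
Rule 1/2 (NNF, -07:45): 2024-09-15 19:47 UTC ≤ query < 2024-12-23 03:42 UTC
23·60 + 25 - 465 = 940 min
940 = 0·1440 + 940; 940 = 15·60 + 40 → 15:40, same day
→ 2024-12-22 15:40 NNF

2024-12-22 15:40 NNF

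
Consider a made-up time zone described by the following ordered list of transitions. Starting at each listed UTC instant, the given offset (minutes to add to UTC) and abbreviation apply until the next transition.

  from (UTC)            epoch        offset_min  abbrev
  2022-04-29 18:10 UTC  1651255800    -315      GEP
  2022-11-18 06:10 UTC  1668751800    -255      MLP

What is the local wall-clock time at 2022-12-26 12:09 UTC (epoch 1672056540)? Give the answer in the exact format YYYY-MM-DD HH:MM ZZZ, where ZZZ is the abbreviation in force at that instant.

2022-12-26 07:54 MLP

Query: 2022-12-26 12:09 UTC
Rule 2/2 (MLP, -04:15): 2022-11-18 06:10 UTC ≤ query < +∞
12·60 + 9 - 255 = 474 min
474 = 0·1440 + 474; 474 = 7·60 + 54 → 07:54, same day
→ 2022-12-26 07:54 MLP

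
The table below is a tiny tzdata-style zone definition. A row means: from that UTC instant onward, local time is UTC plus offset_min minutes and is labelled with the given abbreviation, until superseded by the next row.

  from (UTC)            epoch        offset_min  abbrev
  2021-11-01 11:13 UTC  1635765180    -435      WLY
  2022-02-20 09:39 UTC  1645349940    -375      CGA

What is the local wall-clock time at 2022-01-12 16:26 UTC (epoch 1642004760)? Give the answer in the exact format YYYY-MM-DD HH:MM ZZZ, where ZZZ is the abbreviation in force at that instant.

Query: 2022-01-12 16:26 UTC
Rule 1/2 (WLY, -07:15): 2021-11-01 11:13 UTC ≤ query < 2022-02-20 09:39 UTC
16·60 + 26 - 435 = 551 min
551 = 0·1440 + 551; 551 = 9·60 + 11 → 09:11, same day
→ 2022-01-12 09:11 WLY

2022-01-12 09:11 WLY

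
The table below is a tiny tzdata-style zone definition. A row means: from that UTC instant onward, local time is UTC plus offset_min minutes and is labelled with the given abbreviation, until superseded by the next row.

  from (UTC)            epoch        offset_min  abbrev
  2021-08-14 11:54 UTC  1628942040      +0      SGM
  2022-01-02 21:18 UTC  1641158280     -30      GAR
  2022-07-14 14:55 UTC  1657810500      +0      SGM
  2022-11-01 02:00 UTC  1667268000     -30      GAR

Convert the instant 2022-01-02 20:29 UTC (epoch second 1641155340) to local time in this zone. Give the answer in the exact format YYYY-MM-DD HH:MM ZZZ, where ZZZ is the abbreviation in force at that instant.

2022-01-02 20:29 SGM

Query: 2022-01-02 20:29 UTC
Rule 1/4 (SGM, +00:00): 2021-08-14 11:54 UTC ≤ query < 2022-01-02 21:18 UTC
20·60 + 29 + 0 = 1229 min
1229 = 0·1440 + 1229; 1229 = 20·60 + 29 → 20:29, same day
→ 2022-01-02 20:29 SGM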